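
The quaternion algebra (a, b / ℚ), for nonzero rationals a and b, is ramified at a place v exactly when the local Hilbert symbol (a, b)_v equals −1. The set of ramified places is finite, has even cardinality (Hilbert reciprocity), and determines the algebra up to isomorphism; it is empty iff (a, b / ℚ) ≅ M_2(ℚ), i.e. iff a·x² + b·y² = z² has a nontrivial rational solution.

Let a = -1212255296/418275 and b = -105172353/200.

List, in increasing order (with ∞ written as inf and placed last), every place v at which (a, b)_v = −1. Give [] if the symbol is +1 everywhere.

(a, b) ≡ (-1771, -193154) mod (ℚ^×)²; places V = {2, 3, 5, 7, 11, 13, 17, 19, 23, ∞}.
(a,b)_5: α=-2, u≡4; β=-2, v≡4 (mod 5); (4|5)=+1, (4|5)=+1; sign (−1)^0·+1^-2·+1^-2 = +1.
(a,b)_7: α=7, u≡3; β=0, v≡2 (mod 7); (3|7)=-1, (2|7)=+1; sign (−1)^0·-1^0·+1^7 = +1.
(a,b)_19: α=0, u≡12; β=1, v≡13 (mod 19); (12|19)=-1, (13|19)=-1; sign (−1)^0·-1^1·-1^0 = -1.
(a,b)_23: α=1, u≡7; β=1, v≡5 (mod 23); (7|23)=-1, (5|23)=-1; sign (−1)^1·-1^1·-1^1 = -1.
(a,b)_11: α=-1, u≡5; β=2, v≡8 (mod 11); (5|11)=+1, (8|11)=-1; sign (−1)^0·+1^2·-1^-1 = -1.
(a,b)_13: α=-2, u≡12; β=1, v≡1 (mod 13); (12|13)=+1, (1|13)=+1; sign (−1)^0·+1^1·+1^-2 = +1.
(a,b)_∞: sgn(-1771)=−, sgn(-193154)=−, so -1.
(a,b)_17: α=0, u≡12; β=1, v≡5 (mod 17); (12|17)=-1, (5|17)=-1; sign (−1)^0·-1^1·-1^0 = -1.
(a,b)_2: α=6, β=-3; u≡5, v≡7 (mod 8); ε(u)ε(v)=0·1, αω(v)=6·0, βω(u)=-3·1; sum ≡ 1  ⇒  -1.
(a,b)_3: α=-2, u≡2; β=2, v≡1 (mod 3); (2|3)=-1, (1|3)=+1; sign (−1)^0·-1^2·+1^-2 = +1.
(-1771, -193154 / ℚ) ramifies at {2, 11, 17, 19, 23, ∞}: a division algebra.

[2, 11, 17, 19, 23, inf]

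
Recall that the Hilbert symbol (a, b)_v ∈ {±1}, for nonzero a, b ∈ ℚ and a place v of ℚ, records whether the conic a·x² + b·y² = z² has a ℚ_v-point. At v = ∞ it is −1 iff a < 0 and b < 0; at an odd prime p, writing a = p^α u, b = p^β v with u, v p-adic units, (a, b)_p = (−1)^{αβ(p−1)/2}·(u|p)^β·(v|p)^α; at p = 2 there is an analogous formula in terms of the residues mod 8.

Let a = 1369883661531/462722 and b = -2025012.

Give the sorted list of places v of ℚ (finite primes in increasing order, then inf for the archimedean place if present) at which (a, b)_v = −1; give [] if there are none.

Mod squares: a ≡ 44022, b ≡ -957. Check v ∈ {∞, 2, 3, 7, 11, 13, 23, 29, 37}.
v=3: a=3^1·(≡1), b=3^1·(≡2) mod 3; (1|3)=+1, (2|3)=-1; (−1)^{1·1·1}·(+1)^1·(-1)^1 = +1.
v=23: a=23^3·(≡7), b=23^2·(≡13) mod 23; (7|23)=-1, (13|23)=+1; (−1)^{3·2·11}·(-1)^2·(+1)^3 = +1.
v=29: a=29^1·(≡12), b=29^1·(≡4) mod 29; (12|29)=-1, (4|29)=+1; (−1)^{1·1·14}·(-1)^1·(+1)^1 = -1.
v=∞: 44022 > 0 and -957 < 0  ⇒  (a,b)_∞ = +1.
v=11: a=11^1·(≡1), b=11^1·(≡4) mod 11; (1|11)=+1, (4|11)=+1; (−1)^{1·1·5}·(+1)^1·(+1)^1 = -1.
v=7: a=7^6·(≡5), b=7^0·(≡4) mod 7; (5|7)=-1, (4|7)=+1; (−1)^{6·0·3}·(-1)^0·(+1)^6 = +1.
v=37: a=37^-2·(≡8), b=37^0·(≡35) mod 37; (8|37)=-1, (35|37)=-1; (−1)^{-2·0·18}·(-1)^0·(-1)^-2 = +1.
v=13: a=13^-2·(≡1), b=13^0·(≡11) mod 13; (1|13)=+1, (11|13)=-1; (−1)^{-2·0·6}·(+1)^0·(-1)^-2 = +1.
v=2: v_2(a)=-1, v_2(b)=2; units ≡ 3, 3 (mod 8); ε·ε+αω+βω = 1·1+-1·1+2·1 ≡ 0  ⇒  (a,b)_2 = +1.
Ram(44022, -957) = {11, 29}; no ℚ_11-point on the conic.

[11, 29]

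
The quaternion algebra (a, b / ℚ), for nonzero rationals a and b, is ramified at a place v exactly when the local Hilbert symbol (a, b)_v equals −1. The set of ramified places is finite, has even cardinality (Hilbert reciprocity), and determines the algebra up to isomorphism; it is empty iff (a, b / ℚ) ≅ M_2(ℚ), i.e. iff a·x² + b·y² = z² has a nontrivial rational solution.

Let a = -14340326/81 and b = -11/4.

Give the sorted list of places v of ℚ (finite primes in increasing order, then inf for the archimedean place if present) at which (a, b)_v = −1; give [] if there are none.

[2, 7, 11, 19, 29, inf]

Mod squares: a ≡ -84854, b ≡ -11. Check v ∈ {∞, 2, 3, 7, 11, 13, 19, 29}.
v=13: a=13^2·(≡12), b=13^0·(≡7) mod 13; (12|13)=+1, (7|13)=-1; (−1)^{2·0·6}·(+1)^0·(-1)^2 = +1.
v=∞: -84854 < 0 and -11 < 0  ⇒  (a,b)_∞ = -1.
v=29: a=29^1·(≡17), b=29^0·(≡19) mod 29; (17|29)=-1, (19|29)=-1; (−1)^{1·0·14}·(-1)^0·(-1)^1 = -1.
v=11: a=11^1·(≡8), b=11^1·(≡8) mod 11; (8|11)=-1, (8|11)=-1; (−1)^{1·1·5}·(-1)^1·(-1)^1 = -1.
v=2: v_2(a)=1, v_2(b)=-2; units ≡ 5, 5 (mod 8); ε·ε+αω+βω = 0·0+1·1+-2·1 ≡ 1  ⇒  (a,b)_2 = -1.
v=7: a=7^1·(≡4), b=7^0·(≡6) mod 7; (4|7)=+1, (6|7)=-1; (−1)^{1·0·3}·(+1)^0·(-1)^1 = -1.
v=3: a=3^-4·(≡1), b=3^0·(≡1) mod 3; (1|3)=+1, (1|3)=+1; (−1)^{-4·0·1}·(+1)^0·(+1)^-4 = +1.
v=19: a=19^1·(≡8), b=19^0·(≡2) mod 19; (8|19)=-1, (2|19)=-1; (−1)^{1·0·9}·(-1)^0·(-1)^1 = -1.
|Ram(-84854, -11)| = 6, even; anisotropic at {2, 7, 11, 19, 29, ∞}.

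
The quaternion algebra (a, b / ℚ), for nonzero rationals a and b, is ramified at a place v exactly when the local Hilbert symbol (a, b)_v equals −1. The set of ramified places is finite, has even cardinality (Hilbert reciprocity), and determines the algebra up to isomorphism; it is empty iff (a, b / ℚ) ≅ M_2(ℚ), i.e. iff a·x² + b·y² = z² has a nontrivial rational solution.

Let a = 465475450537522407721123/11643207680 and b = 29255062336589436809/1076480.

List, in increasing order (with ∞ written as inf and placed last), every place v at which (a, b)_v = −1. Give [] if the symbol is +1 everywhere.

(a, b) ≡ (4112735, 165205) mod (ℚ^×)²; places V = {2, 5, 7, 11, 13, 19, 23, 29, 37, 43, 47, ∞}.
(a,b)_5: α=-1, u≡3; β=-1, v≡4 (mod 5); (3|5)=-1, (4|5)=+1; sign (−1)^0·-1^-1·+1^-1 = -1.
(a,b)_43: α=5, u≡1; β=4, v≡2 (mod 43); (1|43)=+1, (2|43)=-1; sign (−1)^0·+1^4·-1^5 = -1.
(a,b)_7: α=4, u≡2; β=2, v≡5 (mod 7); (2|7)=+1, (5|7)=-1; sign (−1)^0·+1^2·-1^4 = +1.
(a,b)_11: α=1, u≡2; β=4, v≡7 (mod 11); (2|11)=-1, (7|11)=-1; sign (−1)^0·-1^4·-1^1 = -1.
(a,b)_29: α=-2, u≡25; β=-2, v≡26 (mod 29); (25|29)=+1, (26|29)=-1; sign (−1)^0·+1^-2·-1^-2 = +1.
(a,b)_23: α=2, u≡9; β=0, v≡7 (mod 23); (9|23)=+1, (7|23)=-1; sign (−1)^0·+1^0·-1^2 = +1.
(a,b)_13: α=-2, u≡9; β=0, v≡10 (mod 13); (9|13)=+1, (10|13)=+1; sign (−1)^0·+1^0·+1^-2 = +1.
(a,b)_2: α=-14, β=-8; u≡7, v≡5 (mod 8); ε(u)ε(v)=1·0, αω(v)=-14·1, βω(u)=-8·0; sum ≡ 0  ⇒  +1.
(a,b)_37: α=1, u≡3; β=1, v≡10 (mod 37); (3|37)=+1, (10|37)=+1; sign (−1)^0·+1^1·+1^1 = +1.
(a,b)_∞: sgn(4112735)=+, sgn(165205)=+, so +1.
(a,b)_47: α=1, u≡45; β=1, v≡27 (mod 47); (45|47)=-1, (27|47)=+1; sign (−1)^1·-1^1·+1^1 = +1.
(a,b)_19: α=4, u≡18; β=3, v≡15 (mod 19); (18|19)=-1, (15|19)=-1; sign (−1)^0·-1^3·-1^4 = -1.
|Ram(4112735, 165205)| = 4, even; anisotropic at {5, 11, 19, 43}.

[5, 11, 19, 43]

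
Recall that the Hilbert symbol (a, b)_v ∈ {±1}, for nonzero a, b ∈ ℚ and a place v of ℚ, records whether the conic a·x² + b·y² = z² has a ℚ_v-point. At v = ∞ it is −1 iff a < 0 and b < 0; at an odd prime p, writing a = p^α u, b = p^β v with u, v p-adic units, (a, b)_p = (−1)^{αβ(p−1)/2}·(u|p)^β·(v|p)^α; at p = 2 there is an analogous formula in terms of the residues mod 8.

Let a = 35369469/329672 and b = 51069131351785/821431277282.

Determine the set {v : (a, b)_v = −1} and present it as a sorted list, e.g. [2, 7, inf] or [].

Mod squares: a ≡ 14858, b ≡ 4370. Check v ∈ {∞, 2, 3, 5, 7, 11, 17, 19, 23, 29, 41}.
v=11: a=11^0·(≡7), b=11^-2·(≡5) mod 11; (7|11)=-1, (5|11)=+1; (−1)^{0·-2·5}·(-1)^-2·(+1)^0 = +1.
v=23: a=23^3·(≡6), b=23^5·(≡12) mod 23; (6|23)=+1, (12|23)=+1; (−1)^{3·5·11}·(+1)^5·(+1)^3 = -1.
v=41: a=41^0·(≡32), b=41^-2·(≡35) mod 41; (32|41)=+1, (35|41)=-1; (−1)^{0·-2·20}·(+1)^-2·(-1)^0 = +1.
v=29: a=29^-2·(≡21), b=29^-2·(≡13) mod 29; (21|29)=-1, (13|29)=+1; (−1)^{-2·-2·14}·(-1)^-2·(+1)^-2 = +1.
v=∞: 14858 > 0 and 4370 > 0  ⇒  (a,b)_∞ = +1.
v=3: a=3^2·(≡2), b=3^0·(≡2) mod 3; (2|3)=-1, (2|3)=-1; (−1)^{2·0·1}·(-1)^0·(-1)^2 = +1.
v=7: a=7^-2·(≡2), b=7^-4·(≡2) mod 7; (2|7)=+1, (2|7)=+1; (−1)^{-2·-4·3}·(+1)^-4·(+1)^-2 = +1.
v=17: a=17^1·(≡10), b=17^4·(≡15) mod 17; (10|17)=-1, (15|17)=+1; (−1)^{1·4·8}·(-1)^4·(+1)^1 = +1.
v=5: a=5^0·(≡2), b=5^1·(≡1) mod 5; (2|5)=-1, (1|5)=+1; (−1)^{0·1·2}·(-1)^1·(+1)^0 = -1.
v=2: v_2(a)=-3, v_2(b)=-1; units ≡ 5, 1 (mod 8); ε·ε+αω+βω = 0·0+-3·0+-1·1 ≡ 1  ⇒  (a,b)_2 = -1.
v=19: a=19^1·(≡15), b=19^1·(≡15) mod 19; (15|19)=-1, (15|19)=-1; (−1)^{1·1·9}·(-1)^1·(-1)^1 = -1.
(14858, 4370 / ℚ) ramifies at {2, 5, 19, 23}: a division algebra.

[2, 5, 19, 23]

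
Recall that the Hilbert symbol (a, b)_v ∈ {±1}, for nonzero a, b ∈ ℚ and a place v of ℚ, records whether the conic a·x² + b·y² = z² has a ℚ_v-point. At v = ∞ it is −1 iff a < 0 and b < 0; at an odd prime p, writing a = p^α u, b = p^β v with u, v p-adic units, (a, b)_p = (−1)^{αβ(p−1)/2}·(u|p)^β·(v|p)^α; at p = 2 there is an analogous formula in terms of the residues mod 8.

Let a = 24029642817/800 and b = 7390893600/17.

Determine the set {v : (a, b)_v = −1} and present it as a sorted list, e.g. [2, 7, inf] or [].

(a, b) ≡ (25346, 430882) mod (ℚ^×)²; places V = {2, 3, 5, 17, 19, 23, 29, ∞}.
(a,b)_29: α=1, u≡6; β=1, v≡8 (mod 29); (6|29)=+1, (8|29)=-1; sign (−1)^0·+1^1·-1^1 = -1.
(a,b)_19: α=1, u≡5; β=1, v≡5 (mod 19); (5|19)=+1, (5|19)=+1; sign (−1)^1·+1^1·+1^1 = -1.
(a,b)_∞: sgn(25346)=+, sgn(430882)=+, so +1.
(a,b)_2: α=-5, β=5; u≡1, v≡1 (mod 8); ε(u)ε(v)=0·0, αω(v)=-5·0, βω(u)=5·0; sum ≡ 0  ⇒  +1.
(a,b)_3: α=8, u≡2; β=6, v≡1 (mod 3); (2|3)=-1, (1|3)=+1; sign (−1)^0·-1^6·+1^8 = +1.
(a,b)_17: α=2, u≡9; β=-1, v≡1 (mod 17); (9|17)=+1, (1|17)=+1; sign (−1)^0·+1^-1·+1^2 = +1.
(a,b)_23: α=1, u≡11; β=1, v≡2 (mod 23); (11|23)=-1, (2|23)=+1; sign (−1)^1·-1^1·+1^1 = +1.
(a,b)_5: α=-2, u≡1; β=2, v≡2 (mod 5); (1|5)=+1, (2|5)=-1; sign (−1)^0·+1^2·-1^-2 = +1.
Ram(25346, 430882) = {19, 29}; no ℚ_19-point on the conic.

[19, 29]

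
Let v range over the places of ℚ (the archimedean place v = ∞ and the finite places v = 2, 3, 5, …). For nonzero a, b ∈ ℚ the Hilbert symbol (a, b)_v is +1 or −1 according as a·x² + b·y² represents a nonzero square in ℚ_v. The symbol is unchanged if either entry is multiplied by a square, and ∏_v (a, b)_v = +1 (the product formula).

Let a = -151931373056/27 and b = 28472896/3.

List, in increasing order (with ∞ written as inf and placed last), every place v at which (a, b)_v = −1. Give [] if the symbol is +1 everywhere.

[3, 29]

Mod squares: a ≡ -4002, b ≡ 3. Check v ∈ {∞, 2, 3, 23, 29}.
v=2: v_2(a)=9, v_2(b)=6; units ≡ 7, 3 (mod 8); ε·ε+αω+βω = 1·1+9·1+6·0 ≡ 0  ⇒  (a,b)_2 = +1.
v=23: a=23^3·(≡21), b=23^2·(≡9) mod 23; (21|23)=-1, (9|23)=+1; (−1)^{3·2·11}·(-1)^2·(+1)^3 = +1.
v=3: a=3^-3·(≡1), b=3^-1·(≡1) mod 3; (1|3)=+1, (1|3)=+1; (−1)^{-3·-1·1}·(+1)^-1·(+1)^-3 = -1.
v=∞: -4002 < 0 and 3 > 0  ⇒  (a,b)_∞ = +1.
v=29: a=29^3·(≡7), b=29^2·(≡14) mod 29; (7|29)=+1, (14|29)=-1; (−1)^{3·2·14}·(+1)^2·(-1)^3 = -1.
Ram(-4002, 3) = {3, 29}; no ℚ_3-point on the conic.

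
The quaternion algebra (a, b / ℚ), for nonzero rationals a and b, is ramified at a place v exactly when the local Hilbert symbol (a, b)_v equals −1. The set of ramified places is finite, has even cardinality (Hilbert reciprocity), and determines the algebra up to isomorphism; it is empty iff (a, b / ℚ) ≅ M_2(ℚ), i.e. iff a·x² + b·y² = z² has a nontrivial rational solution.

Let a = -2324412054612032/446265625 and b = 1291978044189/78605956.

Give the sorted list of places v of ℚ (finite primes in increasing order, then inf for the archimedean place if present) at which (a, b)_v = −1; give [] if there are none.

Mod squares: a ≡ -7337, b ≡ 29. Check v ∈ {∞, 2, 3, 5, 7, 11, 13, 19, 23, 29, 31}.
v=23: a=23^5·(≡18), b=23^4·(≡18) mod 23; (18|23)=+1, (18|23)=+1; (−1)^{5·4·11}·(+1)^4·(+1)^5 = +1.
v=31: a=31^0·(≡28), b=31^-2·(≡17) mod 31; (28|31)=+1, (17|31)=-1; (−1)^{0·-2·15}·(+1)^-2·(-1)^0 = +1.
v=3: a=3^0·(≡1), b=3^2·(≡2) mod 3; (1|3)=+1, (2|3)=-1; (−1)^{0·2·1}·(+1)^2·(-1)^0 = +1.
v=29: a=29^1·(≡18), b=29^1·(≡28) mod 29; (18|29)=-1, (28|29)=+1; (−1)^{1·1·14}·(-1)^1·(+1)^1 = -1.
v=2: v_2(a)=6, v_2(b)=-2; units ≡ 7, 5 (mod 8); ε·ε+αω+βω = 1·0+6·1+-2·0 ≡ 0  ⇒  (a,b)_2 = +1.
v=11: a=11^1·(≡1), b=11^-2·(≡7) mod 11; (1|11)=+1, (7|11)=-1; (−1)^{1·-2·5}·(+1)^-2·(-1)^1 = -1.
v=13: a=13^-4·(≡8), b=13^-2·(≡4) mod 13; (8|13)=-1, (4|13)=+1; (−1)^{-4·-2·6}·(-1)^-2·(+1)^-4 = +1.
v=19: a=19^2·(≡16), b=19^2·(≡12) mod 19; (16|19)=+1, (12|19)=-1; (−1)^{2·2·9}·(+1)^2·(-1)^2 = +1.
v=7: a=7^2·(≡6), b=7^2·(≡1) mod 7; (6|7)=-1, (1|7)=+1; (−1)^{2·2·3}·(-1)^2·(+1)^2 = +1.
v=∞: -7337 < 0 and 29 > 0  ⇒  (a,b)_∞ = +1.
v=5: a=5^-6·(≡3), b=5^0·(≡4) mod 5; (3|5)=-1, (4|5)=+1; (−1)^{-6·0·2}·(-1)^0·(+1)^-6 = +1.
Ram(-7337, 29) = {11, 29}; no ℚ_11-point on the conic.

[11, 29]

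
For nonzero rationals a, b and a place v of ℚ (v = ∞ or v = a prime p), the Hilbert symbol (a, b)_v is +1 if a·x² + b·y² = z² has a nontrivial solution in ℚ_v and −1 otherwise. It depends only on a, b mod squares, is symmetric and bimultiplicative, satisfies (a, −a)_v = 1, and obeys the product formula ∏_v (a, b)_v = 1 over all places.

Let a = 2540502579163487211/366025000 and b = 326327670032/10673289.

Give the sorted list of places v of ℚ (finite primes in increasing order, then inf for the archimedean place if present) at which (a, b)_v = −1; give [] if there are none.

Mod squares: a ≡ 910, b ≡ 29393. Check v ∈ {∞, 2, 3, 5, 7, 11, 13, 17, 19, 23}.
v=3: a=3^6·(≡1), b=3^-6·(≡2) mod 3; (1|3)=+1, (2|3)=-1; (−1)^{6·-6·1}·(+1)^-6·(-1)^6 = +1.
v=∞: 910 > 0 and 29393 > 0  ⇒  (a,b)_∞ = +1.
v=11: a=11^-4·(≡8), b=11^-4·(≡4) mod 11; (8|11)=-1, (4|11)=+1; (−1)^{-4·-4·5}·(-1)^-4·(+1)^-4 = +1.
v=7: a=7^5·(≡4), b=7^5·(≡6) mod 7; (4|7)=+1, (6|7)=-1; (−1)^{5·5·3}·(+1)^5·(-1)^5 = +1.
v=5: a=5^-5·(≡2), b=5^0·(≡3) mod 5; (2|5)=-1, (3|5)=-1; (−1)^{-5·0·2}·(-1)^0·(-1)^-5 = -1.
v=13: a=13^1·(≡6), b=13^1·(≡12) mod 13; (6|13)=-1, (12|13)=+1; (−1)^{1·1·6}·(-1)^1·(+1)^1 = -1.
v=2: v_2(a)=-3, v_2(b)=4; units ≡ 7, 1 (mod 8); ε·ε+αω+βω = 1·0+-3·0+4·0 ≡ 0  ⇒  (a,b)_2 = +1.
v=17: a=17^4·(≡4), b=17^3·(≡6) mod 17; (4|17)=+1, (6|17)=-1; (−1)^{4·3·8}·(+1)^3·(-1)^4 = +1.
v=19: a=19^2·(≡9), b=19^1·(≡12) mod 19; (9|19)=+1, (12|19)=-1; (−1)^{2·1·9}·(+1)^1·(-1)^2 = +1.
v=23: a=23^2·(≡6), b=23^0·(≡14) mod 23; (6|23)=+1, (14|23)=-1; (−1)^{2·0·11}·(+1)^0·(-1)^2 = +1.
Ram(910, 29393) = {5, 13}; no ℚ_5-point on the conic.

[5, 13]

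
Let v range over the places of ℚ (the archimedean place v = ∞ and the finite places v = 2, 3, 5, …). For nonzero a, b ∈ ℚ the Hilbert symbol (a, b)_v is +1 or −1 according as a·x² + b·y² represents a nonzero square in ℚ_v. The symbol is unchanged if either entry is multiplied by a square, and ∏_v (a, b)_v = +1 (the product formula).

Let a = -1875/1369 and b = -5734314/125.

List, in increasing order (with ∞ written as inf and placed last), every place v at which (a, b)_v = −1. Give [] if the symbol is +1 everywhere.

[2, 5, 23, inf]

Mod squares: a ≡ -3, b ≡ -4370. Check v ∈ {∞, 2, 3, 5, 19, 23, 37}.
v=3: a=3^1·(≡2), b=3^8·(≡1) mod 3; (2|3)=-1, (1|3)=+1; (−1)^{1·8·1}·(-1)^8·(+1)^1 = +1.
v=37: a=37^-2·(≡12), b=37^0·(≡12) mod 37; (12|37)=+1, (12|37)=+1; (−1)^{-2·0·18}·(+1)^0·(+1)^-2 = +1.
v=∞: -3 < 0 and -4370 < 0  ⇒  (a,b)_∞ = -1.
v=23: a=23^0·(≡22), b=23^1·(≡14) mod 23; (22|23)=-1, (14|23)=-1; (−1)^{0·1·11}·(-1)^1·(-1)^0 = -1.
v=19: a=19^0·(≡6), b=19^1·(≡6) mod 19; (6|19)=+1, (6|19)=+1; (−1)^{0·1·9}·(+1)^1·(+1)^0 = +1.
v=2: v_2(a)=0, v_2(b)=1; units ≡ 5, 7 (mod 8); ε·ε+αω+βω = 0·1+0·0+1·1 ≡ 1  ⇒  (a,b)_2 = -1.
v=5: a=5^4·(≡3), b=5^-3·(≡1) mod 5; (3|5)=-1, (1|5)=+1; (−1)^{4·-3·2}·(-1)^-3·(+1)^4 = -1.
Ram(-3, -4370) = {2, 5, 23, ∞}; no ℚ_2-point on the conic.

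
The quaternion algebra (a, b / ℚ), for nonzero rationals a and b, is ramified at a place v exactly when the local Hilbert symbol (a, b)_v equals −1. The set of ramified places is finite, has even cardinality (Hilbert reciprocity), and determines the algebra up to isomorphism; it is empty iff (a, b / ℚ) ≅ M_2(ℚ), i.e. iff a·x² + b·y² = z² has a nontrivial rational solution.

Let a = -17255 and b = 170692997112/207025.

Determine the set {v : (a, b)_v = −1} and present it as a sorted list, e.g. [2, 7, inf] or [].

(a, b) ≡ (-17255, 1822942) mod (ℚ^×)²; places V = {2, 3, 5, 7, 11, 13, 17, 29, 41, 43, 47, ∞}.
(a,b)_7: α=1, u≡6; β=-2, v≡2 (mod 7); (6|7)=-1, (2|7)=+1; sign (−1)^0·-1^-2·+1^1 = +1.
(a,b)_∞: sgn(-17255)=−, sgn(1822942)=+, so +1.
(a,b)_29: α=1, u≡14; β=0, v≡21 (mod 29); (14|29)=-1, (21|29)=-1; sign (−1)^0·-1^0·-1^1 = -1.
(a,b)_11: α=0, u≡4; β=1, v≡10 (mod 11); (4|11)=+1, (10|11)=-1; sign (−1)^0·+1^1·-1^0 = +1.
(a,b)_2: α=0, β=3; u≡1, v≡7 (mod 8); ε(u)ε(v)=0·1, αω(v)=0·0, βω(u)=3·0; sum ≡ 0  ⇒  +1.
(a,b)_43: α=0, u≡31; β=1, v≡5 (mod 43); (31|43)=+1, (5|43)=-1; sign (−1)^0·+1^1·-1^0 = +1.
(a,b)_5: α=1, u≡4; β=-2, v≡2 (mod 5); (4|5)=+1, (2|5)=-1; sign (−1)^0·+1^-2·-1^1 = -1.
(a,b)_13: α=0, u≡9; β=-2, v≡9 (mod 13); (9|13)=+1, (9|13)=+1; sign (−1)^0·+1^-2·+1^0 = +1.
(a,b)_47: α=0, u≡41; β=1, v≡15 (mod 47); (41|47)=-1, (15|47)=-1; sign (−1)^0·-1^1·-1^0 = -1.
(a,b)_3: α=0, u≡1; β=4, v≡1 (mod 3); (1|3)=+1, (1|3)=+1; sign (−1)^0·+1^4·+1^0 = +1.
(a,b)_17: α=1, u≡5; β=2, v≡2 (mod 17); (5|17)=-1, (2|17)=+1; sign (−1)^0·-1^2·+1^1 = +1.
(a,b)_41: α=0, u≡6; β=1, v≡32 (mod 41); (6|41)=-1, (32|41)=+1; sign (−1)^0·-1^1·+1^0 = -1.
|Ram(-17255, 1822942)| = 4, even; anisotropic at {5, 29, 41, 47}.

[5, 29, 41, 47]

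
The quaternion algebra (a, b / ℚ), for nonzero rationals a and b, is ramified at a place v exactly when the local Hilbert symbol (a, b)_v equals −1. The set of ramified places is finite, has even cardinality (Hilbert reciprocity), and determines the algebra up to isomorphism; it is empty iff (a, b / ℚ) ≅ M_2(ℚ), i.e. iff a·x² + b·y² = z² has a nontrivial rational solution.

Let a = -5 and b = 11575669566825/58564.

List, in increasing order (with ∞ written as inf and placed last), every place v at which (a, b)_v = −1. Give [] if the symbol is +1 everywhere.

Mod squares: a ≡ -5, b ≡ 29393. Check v ∈ {∞, 2, 3, 5, 7, 11, 13, 17, 19}.
v=5: a=5^1·(≡4), b=5^2·(≡2) mod 5; (4|5)=+1, (2|5)=-1; (−1)^{1·2·2}·(+1)^2·(-1)^1 = -1.
v=2: v_2(a)=0, v_2(b)=-2; units ≡ 3, 1 (mod 8); ε·ε+αω+βω = 1·0+0·0+-2·1 ≡ 0  ⇒  (a,b)_2 = +1.
v=7: a=7^0·(≡2), b=7^5·(≡3) mod 7; (2|7)=+1, (3|7)=-1; (−1)^{0·5·3}·(+1)^5·(-1)^0 = +1.
v=11: a=11^0·(≡6), b=11^-4·(≡3) mod 11; (6|11)=-1, (3|11)=+1; (−1)^{0·-4·5}·(-1)^-4·(+1)^0 = +1.
v=17: a=17^0·(≡12), b=17^1·(≡10) mod 17; (12|17)=-1, (10|17)=-1; (−1)^{0·1·8}·(-1)^1·(-1)^0 = -1.
v=19: a=19^0·(≡14), b=19^1·(≡13) mod 19; (14|19)=-1, (13|19)=-1; (−1)^{0·1·9}·(-1)^1·(-1)^0 = -1.
v=∞: -5 < 0 and 29393 > 0  ⇒  (a,b)_∞ = +1.
v=3: a=3^0·(≡1), b=3^8·(≡2) mod 3; (1|3)=+1, (2|3)=-1; (−1)^{0·8·1}·(+1)^8·(-1)^0 = +1.
v=13: a=13^0·(≡8), b=13^1·(≡10) mod 13; (8|13)=-1, (10|13)=+1; (−1)^{0·1·6}·(-1)^1·(+1)^0 = -1.
|Ram(-5, 29393)| = 4, even; anisotropic at {5, 13, 17, 19}.

[5, 13, 17, 19]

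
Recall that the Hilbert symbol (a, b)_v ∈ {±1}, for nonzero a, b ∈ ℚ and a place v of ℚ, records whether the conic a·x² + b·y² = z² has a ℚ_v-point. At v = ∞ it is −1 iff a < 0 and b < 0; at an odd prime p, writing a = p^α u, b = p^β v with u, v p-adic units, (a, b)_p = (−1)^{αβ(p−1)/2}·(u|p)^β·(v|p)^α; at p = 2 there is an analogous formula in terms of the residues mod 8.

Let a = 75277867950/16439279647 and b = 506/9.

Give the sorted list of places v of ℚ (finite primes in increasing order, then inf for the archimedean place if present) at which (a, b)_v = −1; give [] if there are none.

[2, 19]

(a, b) ≡ (7714, 506) mod (ℚ^×)²; places V = {2, 3, 5, 7, 11, 19, 23, 29, 43, ∞}.
(a,b)_43: α=-2, u≡10; β=0, v≡18 (mod 43); (10|43)=+1, (18|43)=-1; sign (−1)^0·+1^0·-1^-2 = +1.
(a,b)_7: α=-5, u≡3; β=0, v≡1 (mod 7); (3|7)=-1, (1|7)=+1; sign (−1)^0·-1^0·+1^-5 = +1.
(a,b)_23: α=-2, u≡16; β=1, v≡5 (mod 23); (16|23)=+1, (5|23)=-1; sign (−1)^0·+1^1·-1^-2 = +1.
(a,b)_5: α=2, u≡4; β=0, v≡4 (mod 5); (4|5)=+1, (4|5)=+1; sign (−1)^0·+1^0·+1^2 = +1.
(a,b)_29: α=3, u≡7; β=0, v≡24 (mod 29); (7|29)=+1, (24|29)=+1; sign (−1)^0·+1^0·+1^3 = +1.
(a,b)_19: α=3, u≡9; β=0, v≡14 (mod 19); (9|19)=+1, (14|19)=-1; sign (−1)^0·+1^0·-1^3 = -1.
(a,b)_3: α=2, u≡1; β=-2, v≡2 (mod 3); (1|3)=+1, (2|3)=-1; sign (−1)^0·+1^-2·-1^2 = +1.
(a,b)_∞: sgn(7714)=+, sgn(506)=+, so +1.
(a,b)_2: α=1, β=1; u≡1, v≡5 (mod 8); ε(u)ε(v)=0·0, αω(v)=1·1, βω(u)=1·0; sum ≡ 1  ⇒  -1.
(a,b)_11: α=0, u≡1; β=1, v≡10 (mod 11); (1|11)=+1, (10|11)=-1; sign (−1)^0·+1^1·-1^0 = +1.
(7714, 506 / ℚ) ramifies at {2, 19}: a division algebra.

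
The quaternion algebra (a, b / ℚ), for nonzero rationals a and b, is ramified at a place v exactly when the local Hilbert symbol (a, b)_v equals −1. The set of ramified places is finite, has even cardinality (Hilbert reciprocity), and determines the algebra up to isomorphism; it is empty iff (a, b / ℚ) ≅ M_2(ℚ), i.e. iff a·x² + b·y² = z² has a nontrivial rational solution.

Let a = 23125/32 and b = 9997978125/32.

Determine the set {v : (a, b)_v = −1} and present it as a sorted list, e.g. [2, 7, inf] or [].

Mod squares: a ≡ 74, b ≡ 23370. Check v ∈ {∞, 2, 3, 5, 19, 37, 41}.
v=∞: 74 > 0 and 23370 > 0  ⇒  (a,b)_∞ = +1.
v=3: a=3^0·(≡2), b=3^1·(≡2) mod 3; (2|3)=-1, (2|3)=-1; (−1)^{0·1·1}·(-1)^1·(-1)^0 = -1.
v=37: a=37^1·(≡23), b=37^2·(≡24) mod 37; (23|37)=-1, (24|37)=-1; (−1)^{1·2·18}·(-1)^2·(-1)^1 = -1.
v=41: a=41^0·(≡9), b=41^1·(≡31) mod 41; (9|41)=+1, (31|41)=+1; (−1)^{0·1·20}·(+1)^1·(+1)^0 = +1.
v=5: a=5^4·(≡1), b=5^5·(≡4) mod 5; (1|5)=+1, (4|5)=+1; (−1)^{4·5·2}·(+1)^5·(+1)^4 = +1.
v=19: a=19^0·(≡6), b=19^1·(≡15) mod 19; (6|19)=+1, (15|19)=-1; (−1)^{0·1·9}·(+1)^1·(-1)^0 = +1.
v=2: v_2(a)=-5, v_2(b)=-5; units ≡ 5, 5 (mod 8); ε·ε+αω+βω = 0·0+-5·1+-5·1 ≡ 0  ⇒  (a,b)_2 = +1.
|Ram(74, 23370)| = 2, even; anisotropic at {3, 37}.

[3, 37]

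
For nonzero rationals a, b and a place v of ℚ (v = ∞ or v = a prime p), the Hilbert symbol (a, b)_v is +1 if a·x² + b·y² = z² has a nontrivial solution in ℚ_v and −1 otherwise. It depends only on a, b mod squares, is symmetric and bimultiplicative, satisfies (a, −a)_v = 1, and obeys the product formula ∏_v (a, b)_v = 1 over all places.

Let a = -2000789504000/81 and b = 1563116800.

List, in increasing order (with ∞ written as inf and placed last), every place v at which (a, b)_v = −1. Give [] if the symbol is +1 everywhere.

[5, 7, 23, 37]

(a, b) ≡ (-1221185, 244237) mod (ℚ^×)²; places V = {2, 3, 5, 7, 23, 37, 41, ∞}.
(a,b)_41: α=1, u≡22; β=1, v≡7 (mod 41); (22|41)=-1, (7|41)=-1; sign (−1)^0·-1^1·-1^1 = +1.
(a,b)_37: α=1, u≡26; β=1, v≡22 (mod 37); (26|37)=+1, (22|37)=-1; sign (−1)^0·+1^1·-1^1 = -1.
(a,b)_23: α=1, u≡18; β=1, v≡4 (mod 23); (18|23)=+1, (4|23)=+1; sign (−1)^1·+1^1·+1^1 = -1.
(a,b)_2: α=16, β=8; u≡7, v≡5 (mod 8); ε(u)ε(v)=1·0, αω(v)=16·1, βω(u)=8·0; sum ≡ 0  ⇒  +1.
(a,b)_3: α=-4, u≡1; β=0, v≡1 (mod 3); (1|3)=+1, (1|3)=+1; sign (−1)^0·+1^0·+1^-4 = +1.
(a,b)_∞: sgn(-1221185)=−, sgn(244237)=+, so +1.
(a,b)_7: α=1, u≡5; β=1, v≡6 (mod 7); (5|7)=-1, (6|7)=-1; sign (−1)^1·-1^1·-1^1 = -1.
(a,b)_5: α=3, u≡3; β=2, v≡2 (mod 5); (3|5)=-1, (2|5)=-1; sign (−1)^0·-1^2·-1^3 = -1.
|Ram(-1221185, 244237)| = 4, even; anisotropic at {5, 7, 23, 37}.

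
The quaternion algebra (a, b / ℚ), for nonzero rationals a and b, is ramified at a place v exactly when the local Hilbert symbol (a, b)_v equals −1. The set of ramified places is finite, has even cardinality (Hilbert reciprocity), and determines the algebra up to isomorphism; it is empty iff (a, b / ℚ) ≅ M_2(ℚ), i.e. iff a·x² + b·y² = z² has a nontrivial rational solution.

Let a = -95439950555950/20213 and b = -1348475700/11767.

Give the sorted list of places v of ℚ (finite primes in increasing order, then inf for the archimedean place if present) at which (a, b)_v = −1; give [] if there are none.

(a, b) ≡ (-1254459206, -51051) mod (ℚ^×)²; places V = {2, 3, 5, 7, 11, 13, 17, 23, 29, 31, 41, 43, ∞}.
(a,b)_31: α=3, u≡3; β=0, v≡17 (mod 31); (3|31)=-1, (17|31)=-1; sign (−1)^0·-1^0·-1^3 = -1.
(a,b)_5: α=2, u≡4; β=2, v≡1 (mod 5); (4|5)=+1, (1|5)=+1; sign (−1)^0·+1^2·+1^2 = +1.
(a,b)_7: α=1, u≡6; β=-1, v≡2 (mod 7); (6|7)=-1, (2|7)=+1; sign (−1)^1·-1^-1·+1^1 = +1.
(a,b)_17: α=-1, u≡5; β=1, v≡12 (mod 17); (5|17)=-1, (12|17)=-1; sign (−1)^0·-1^1·-1^-1 = +1.
(a,b)_∞: sgn(-1254459206)=−, sgn(-51051)=−, so -1.
(a,b)_29: α=-1, u≡18; β=0, v≡21 (mod 29); (18|29)=-1, (21|29)=-1; sign (−1)^0·-1^0·-1^-1 = -1.
(a,b)_41: α=-1, u≡27; β=-2, v≡28 (mod 41); (27|41)=-1, (28|41)=-1; sign (−1)^0·-1^-2·-1^-1 = -1.
(a,b)_23: α=2, u≡18; β=0, v≡16 (mod 23); (18|23)=+1, (16|23)=+1; sign (−1)^0·+1^0·+1^2 = +1.
(a,b)_3: α=0, u≡1; β=1, v≡2 (mod 3); (1|3)=+1, (2|3)=-1; sign (−1)^0·+1^1·-1^0 = +1.
(a,b)_43: α=0, u≡10; β=2, v≡30 (mod 43); (10|43)=+1, (30|43)=-1; sign (−1)^0·+1^2·-1^0 = +1.
(a,b)_2: α=1, β=2; u≡5, v≡5 (mod 8); ε(u)ε(v)=0·0, αω(v)=1·1, βω(u)=2·1; sum ≡ 1  ⇒  -1.
(a,b)_13: α=1, u≡2; β=1, v≡12 (mod 13); (2|13)=-1, (12|13)=+1; sign (−1)^0·-1^1·+1^1 = -1.
(a,b)_11: α=3, u≡2; β=1, v≡1 (mod 11); (2|11)=-1, (1|11)=+1; sign (−1)^1·-1^1·+1^3 = +1.
Ram(-1254459206, -51051) = {2, 13, 29, 31, 41, ∞}; no ℚ_2-point on the conic.

[2, 13, 29, 31, 41, inf]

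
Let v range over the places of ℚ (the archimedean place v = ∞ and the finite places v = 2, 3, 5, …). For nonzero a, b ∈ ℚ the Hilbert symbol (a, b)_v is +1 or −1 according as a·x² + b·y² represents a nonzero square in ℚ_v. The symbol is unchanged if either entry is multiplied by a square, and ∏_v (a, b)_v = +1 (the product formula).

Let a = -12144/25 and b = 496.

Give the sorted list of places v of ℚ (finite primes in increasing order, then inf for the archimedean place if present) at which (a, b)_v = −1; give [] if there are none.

[]

(a, b) ≡ (-759, 31) mod (ℚ^×)²; places V = {2, 3, 5, 11, 23, 31, ∞}.
(a,b)_23: α=1, u≡12; β=0, v≡13 (mod 23); (12|23)=+1, (13|23)=+1; sign (−1)^0·+1^0·+1^1 = +1.
(a,b)_11: α=1, u≡6; β=0, v≡1 (mod 11); (6|11)=-1, (1|11)=+1; sign (−1)^0·-1^0·+1^1 = +1.
(a,b)_∞: sgn(-759)=−, sgn(31)=+, so +1.
(a,b)_31: α=0, u≡9; β=1, v≡16 (mod 31); (9|31)=+1, (16|31)=+1; sign (−1)^0·+1^1·+1^0 = +1.
(a,b)_3: α=1, u≡2; β=0, v≡1 (mod 3); (2|3)=-1, (1|3)=+1; sign (−1)^0·-1^0·+1^1 = +1.
(a,b)_2: α=4, β=4; u≡1, v≡7 (mod 8); ε(u)ε(v)=0·1, αω(v)=4·0, βω(u)=4·0; sum ≡ 0  ⇒  +1.
(a,b)_5: α=-2, u≡1; β=0, v≡1 (mod 5); (1|5)=+1, (1|5)=+1; sign (−1)^0·+1^0·+1^-2 = +1.
Every local symbol is +1, so the conic -759·x² + 31·y² = z² has ℚ_v-points for all v and hence a ℚ-point; (a, b / ℚ) ≅ M_2(ℚ).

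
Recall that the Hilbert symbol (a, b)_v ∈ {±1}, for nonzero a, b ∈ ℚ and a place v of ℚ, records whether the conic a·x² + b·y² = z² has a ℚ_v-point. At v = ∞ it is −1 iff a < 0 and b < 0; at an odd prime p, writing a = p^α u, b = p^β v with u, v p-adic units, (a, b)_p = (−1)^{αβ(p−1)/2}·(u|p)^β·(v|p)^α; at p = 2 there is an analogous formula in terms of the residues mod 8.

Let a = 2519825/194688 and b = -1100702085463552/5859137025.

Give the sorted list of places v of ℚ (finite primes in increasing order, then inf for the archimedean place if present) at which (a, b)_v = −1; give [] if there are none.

Mod squares: a ≡ 34, b ≡ -8398. Check v ∈ {∞, 2, 3, 5, 7, 11, 13, 17, 19}.
v=2: v_2(a)=-7, v_2(b)=9; units ≡ 1, 1 (mod 8); ε·ε+αω+βω = 0·0+-7·0+9·0 ≡ 0  ⇒  (a,b)_2 = +1.
v=19: a=19^0·(≡10), b=19^1·(≡14) mod 19; (10|19)=-1, (14|19)=-1; (−1)^{0·1·9}·(-1)^1·(-1)^0 = -1.
v=13: a=13^-2·(≡6), b=13^1·(≡9) mod 13; (6|13)=-1, (9|13)=+1; (−1)^{-2·1·6}·(-1)^1·(+1)^-2 = -1.
v=5: a=5^2·(≡1), b=5^-2·(≡3) mod 5; (1|5)=+1, (3|5)=-1; (−1)^{2·-2·2}·(+1)^-2·(-1)^2 = +1.
v=17: a=17^1·(≡9), b=17^3·(≡13) mod 17; (9|17)=+1, (13|17)=+1; (−1)^{1·3·8}·(+1)^3·(+1)^1 = +1.
v=7: a=7^2·(≡6), b=7^-2·(≡2) mod 7; (6|7)=-1, (2|7)=+1; (−1)^{2·-2·3}·(-1)^-2·(+1)^2 = +1.
v=3: a=3^-2·(≡1), b=3^-14·(≡2) mod 3; (1|3)=+1, (2|3)=-1; (−1)^{-2·-14·1}·(+1)^-14·(-1)^-2 = +1.
v=∞: 34 > 0 and -8398 < 0  ⇒  (a,b)_∞ = +1.
v=11: a=11^2·(≡9), b=11^6·(≡2) mod 11; (9|11)=+1, (2|11)=-1; (−1)^{2·6·5}·(+1)^6·(-1)^2 = +1.
(34, -8398 / ℚ) ramifies at {13, 19}: a division algebra.

[13, 19]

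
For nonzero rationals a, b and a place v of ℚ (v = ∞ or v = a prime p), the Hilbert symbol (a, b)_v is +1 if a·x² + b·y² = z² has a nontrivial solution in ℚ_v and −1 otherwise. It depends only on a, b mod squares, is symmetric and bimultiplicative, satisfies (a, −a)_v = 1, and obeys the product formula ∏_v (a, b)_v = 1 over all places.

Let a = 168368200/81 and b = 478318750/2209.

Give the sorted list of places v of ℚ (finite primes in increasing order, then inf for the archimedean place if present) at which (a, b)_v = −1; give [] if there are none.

Mod squares: a ≡ 2002, b ≡ 910. Check v ∈ {∞, 2, 3, 5, 7, 11, 13, 29, 47}.
v=2: v_2(a)=3, v_2(b)=1; units ≡ 1, 7 (mod 8); ε·ε+αω+βω = 0·1+3·0+1·0 ≡ 0  ⇒  (a,b)_2 = +1.
v=47: a=47^0·(≡14), b=47^-2·(≡32) mod 47; (14|47)=+1, (32|47)=+1; (−1)^{0·-2·23}·(+1)^-2·(+1)^0 = +1.
v=13: a=13^1·(≡11), b=13^1·(≡7) mod 13; (11|13)=-1, (7|13)=-1; (−1)^{1·1·6}·(-1)^1·(-1)^1 = +1.
v=3: a=3^-4·(≡1), b=3^0·(≡1) mod 3; (1|3)=+1, (1|3)=+1; (−1)^{-4·0·1}·(+1)^0·(+1)^-4 = +1.
v=29: a=29^2·(≡22), b=29^2·(≡12) mod 29; (22|29)=+1, (12|29)=-1; (−1)^{2·2·14}·(+1)^2·(-1)^2 = +1.
v=5: a=5^2·(≡3), b=5^5·(≡3) mod 5; (3|5)=-1, (3|5)=-1; (−1)^{2·5·2}·(-1)^5·(-1)^2 = -1.
v=7: a=7^1·(≡3), b=7^1·(≡2) mod 7; (3|7)=-1, (2|7)=+1; (−1)^{1·1·3}·(-1)^1·(+1)^1 = +1.
v=11: a=11^1·(≡2), b=11^0·(≡7) mod 11; (2|11)=-1, (7|11)=-1; (−1)^{1·0·5}·(-1)^0·(-1)^1 = -1.
v=∞: 2002 > 0 and 910 > 0  ⇒  (a,b)_∞ = +1.
|Ram(2002, 910)| = 2, even; anisotropic at {5, 11}.

[5, 11]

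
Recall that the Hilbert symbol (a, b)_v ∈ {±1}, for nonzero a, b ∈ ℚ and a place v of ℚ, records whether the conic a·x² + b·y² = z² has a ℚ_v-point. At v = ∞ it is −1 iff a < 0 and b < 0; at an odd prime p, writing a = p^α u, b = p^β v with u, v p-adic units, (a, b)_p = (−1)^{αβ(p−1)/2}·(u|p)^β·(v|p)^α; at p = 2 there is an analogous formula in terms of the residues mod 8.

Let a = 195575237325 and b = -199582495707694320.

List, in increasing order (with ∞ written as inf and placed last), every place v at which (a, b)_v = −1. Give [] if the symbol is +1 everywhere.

(a, b) ≡ (13, -122655) mod (ℚ^×)²; places V = {2, 3, 5, 13, 17, 37, ∞}.
(a,b)_37: α=2, u≡2; β=3, v≡35 (mod 37); (2|37)=-1, (35|37)=-1; sign (−1)^0·-1^3·-1^2 = -1.
(a,b)_2: α=0, β=4; u≡5, v≡1 (mod 8); ε(u)ε(v)=0·0, αω(v)=0·0, βω(u)=4·1; sum ≡ 0  ⇒  +1.
(a,b)_3: α=2, u≡1; β=3, v≡2 (mod 3); (1|3)=+1, (2|3)=-1; sign (−1)^0·+1^3·-1^2 = +1.
(a,b)_∞: sgn(13)=+, sgn(-122655)=−, so +1.
(a,b)_13: α=3, u≡9; β=5, v≡10 (mod 13); (9|13)=+1, (10|13)=+1; sign (−1)^0·+1^5·+1^3 = +1.
(a,b)_17: α=2, u≡8; β=3, v≡6 (mod 17); (8|17)=+1, (6|17)=-1; sign (−1)^0·+1^3·-1^2 = +1.
(a,b)_5: α=2, u≡3; β=1, v≡1 (mod 5); (3|5)=-1, (1|5)=+1; sign (−1)^0·-1^1·+1^2 = -1.
(13, -122655 / ℚ) ramifies at {5, 37}: a division algebra.

[5, 37]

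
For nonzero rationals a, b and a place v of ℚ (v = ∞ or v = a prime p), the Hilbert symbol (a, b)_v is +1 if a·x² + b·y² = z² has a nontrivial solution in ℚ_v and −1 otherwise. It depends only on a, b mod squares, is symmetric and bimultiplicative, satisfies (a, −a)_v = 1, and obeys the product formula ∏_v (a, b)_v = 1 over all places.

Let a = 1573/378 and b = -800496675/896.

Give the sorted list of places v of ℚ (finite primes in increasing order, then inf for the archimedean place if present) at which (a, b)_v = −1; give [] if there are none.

(a, b) ≡ (546, -42) mod (ℚ^×)²; places V = {2, 3, 5, 7, 11, 13, ∞}.
(a,b)_5: α=0, u≡1; β=2, v≡3 (mod 5); (1|5)=+1, (3|5)=-1; sign (−1)^0·+1^2·-1^0 = +1.
(a,b)_∞: sgn(546)=+, sgn(-42)=−, so +1.
(a,b)_3: α=-3, u≡2; β=7, v≡1 (mod 3); (2|3)=-1, (1|3)=+1; sign (−1)^1·-1^7·+1^-3 = +1.
(a,b)_11: α=2, u≡6; β=4, v≡10 (mod 11); (6|11)=-1, (10|11)=-1; sign (−1)^0·-1^4·-1^2 = +1.
(a,b)_7: α=-1, u≡1; β=-1, v≡4 (mod 7); (1|7)=+1, (4|7)=+1; sign (−1)^1·+1^-1·+1^-1 = -1.
(a,b)_2: α=-1, β=-7; u≡1, v≡3 (mod 8); ε(u)ε(v)=0·1, αω(v)=-1·1, βω(u)=-7·0; sum ≡ 1  ⇒  -1.
(a,b)_13: α=1, u≡4; β=0, v≡4 (mod 13); (4|13)=+1, (4|13)=+1; sign (−1)^0·+1^0·+1^1 = +1.
|Ram(546, -42)| = 2, even; anisotropic at {2, 7}.

[2, 7]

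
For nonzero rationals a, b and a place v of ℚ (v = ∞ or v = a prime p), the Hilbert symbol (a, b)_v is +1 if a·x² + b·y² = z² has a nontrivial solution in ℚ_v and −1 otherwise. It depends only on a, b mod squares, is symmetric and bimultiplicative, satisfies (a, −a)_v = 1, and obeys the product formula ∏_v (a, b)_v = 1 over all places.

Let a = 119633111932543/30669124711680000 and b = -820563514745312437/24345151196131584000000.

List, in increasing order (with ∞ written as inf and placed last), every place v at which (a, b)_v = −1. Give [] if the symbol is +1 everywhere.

[19, 23]

Mod squares: a ≡ 9614, b ≡ -253. Check v ∈ {∞, 2, 3, 5, 7, 11, 13, 19, 23}.
v=7: a=7^-4·(≡5), b=7^-6·(≡6) mod 7; (5|7)=-1, (6|7)=-1; (−1)^{-4·-6·3}·(-1)^-6·(-1)^-4 = +1.
v=11: a=11^1·(≡5), b=11^1·(≡2) mod 11; (5|11)=+1, (2|11)=-1; (−1)^{1·1·5}·(+1)^1·(-1)^1 = +1.
v=23: a=23^3·(≡1), b=23^3·(≡18) mod 23; (1|23)=+1, (18|23)=+1; (−1)^{3·3·11}·(+1)^3·(+1)^3 = -1.
v=13: a=13^-2·(≡2), b=13^-2·(≡7) mod 13; (2|13)=-1, (7|13)=-1; (−1)^{-2·-2·6}·(-1)^-2·(-1)^-2 = +1.
v=3: a=3^-10·(≡2), b=3^-14·(≡2) mod 3; (2|3)=-1, (2|3)=-1; (−1)^{-10·-14·1}·(-1)^-14·(-1)^-10 = +1.
v=5: a=5^-4·(≡1), b=5^-6·(≡3) mod 5; (1|5)=+1, (3|5)=-1; (−1)^{-4·-6·2}·(+1)^-6·(-1)^-4 = +1.
v=∞: 9614 > 0 and -253 < 0  ⇒  (a,b)_∞ = +1.
v=19: a=19^7·(≡3), b=19^10·(≡3) mod 19; (3|19)=-1, (3|19)=-1; (−1)^{7·10·9}·(-1)^10·(-1)^7 = -1.
v=2: v_2(a)=-11, v_2(b)=-14; units ≡ 7, 3 (mod 8); ε·ε+αω+βω = 1·1+-11·1+-14·0 ≡ 0  ⇒  (a,b)_2 = +1.
|Ram(9614, -253)| = 2, even; anisotropic at {19, 23}.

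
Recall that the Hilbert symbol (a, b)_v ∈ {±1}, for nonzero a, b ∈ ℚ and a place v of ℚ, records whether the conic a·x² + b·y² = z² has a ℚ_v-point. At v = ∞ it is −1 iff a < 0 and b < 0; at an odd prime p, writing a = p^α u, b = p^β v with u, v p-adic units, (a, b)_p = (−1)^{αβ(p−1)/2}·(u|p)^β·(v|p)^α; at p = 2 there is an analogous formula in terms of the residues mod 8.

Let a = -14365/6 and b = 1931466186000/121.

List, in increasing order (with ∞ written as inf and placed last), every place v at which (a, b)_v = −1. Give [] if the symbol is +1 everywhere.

Mod squares: a ≡ -510, b ≡ 65. Check v ∈ {∞, 2, 3, 5, 11, 13, 17}.
v=3: a=3^-1·(≡1), b=3^2·(≡2) mod 3; (1|3)=+1, (2|3)=-1; (−1)^{-1·2·1}·(+1)^2·(-1)^-1 = -1.
v=∞: -510 < 0 and 65 > 0  ⇒  (a,b)_∞ = +1.
v=17: a=17^1·(≡15), b=17^2·(≡6) mod 17; (15|17)=+1, (6|17)=-1; (−1)^{1·2·8}·(+1)^2·(-1)^1 = -1.
v=11: a=11^0·(≡2), b=11^-2·(≡10) mod 11; (2|11)=-1, (10|11)=-1; (−1)^{0·-2·5}·(-1)^-2·(-1)^0 = +1.
v=2: v_2(a)=-1, v_2(b)=4; units ≡ 1, 1 (mod 8); ε·ε+αω+βω = 0·0+-1·0+4·0 ≡ 0  ⇒  (a,b)_2 = +1.
v=13: a=13^2·(≡1), b=13^5·(≡6) mod 13; (1|13)=+1, (6|13)=-1; (−1)^{2·5·6}·(+1)^5·(-1)^2 = +1.
v=5: a=5^1·(≡2), b=5^3·(≡3) mod 5; (2|5)=-1, (3|5)=-1; (−1)^{1·3·2}·(-1)^3·(-1)^1 = +1.
(-510, 65 / ℚ) ramifies at {3, 17}: a division algebra.

[3, 17]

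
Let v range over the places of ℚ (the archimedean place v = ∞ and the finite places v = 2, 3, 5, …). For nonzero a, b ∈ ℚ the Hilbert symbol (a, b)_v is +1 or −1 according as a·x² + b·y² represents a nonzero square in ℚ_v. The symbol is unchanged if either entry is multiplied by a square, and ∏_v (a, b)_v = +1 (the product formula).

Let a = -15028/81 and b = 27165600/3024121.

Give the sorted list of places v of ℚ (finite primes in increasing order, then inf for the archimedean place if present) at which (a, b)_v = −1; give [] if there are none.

[2, 13]

(a, b) ≡ (-13, 154) mod (ℚ^×)²; places V = {2, 3, 5, 7, 11, 13, 17, 37, 47, ∞}.
(a,b)_5: α=0, u≡2; β=2, v≡4 (mod 5); (2|5)=-1, (4|5)=+1; sign (−1)^0·-1^2·+1^0 = +1.
(a,b)_11: α=0, u≡5; β=1, v≡1 (mod 11); (5|11)=+1, (1|11)=+1; sign (−1)^0·+1^1·+1^0 = +1.
(a,b)_3: α=-4, u≡2; β=2, v≡1 (mod 3); (2|3)=-1, (1|3)=+1; sign (−1)^0·-1^2·+1^-4 = +1.
(a,b)_37: α=0, u≡15; β=-2, v≡2 (mod 37); (15|37)=-1, (2|37)=-1; sign (−1)^0·-1^-2·-1^0 = +1.
(a,b)_47: α=0, u≡28; β=-2, v≡43 (mod 47); (28|47)=+1, (43|47)=-1; sign (−1)^0·+1^-2·-1^0 = +1.
(a,b)_∞: sgn(-13)=−, sgn(154)=+, so +1.
(a,b)_17: α=2, u≡13; β=0, v≡1 (mod 17); (13|17)=+1, (1|17)=+1; sign (−1)^0·+1^0·+1^2 = +1.
(a,b)_7: α=0, u≡2; β=3, v≡1 (mod 7); (2|7)=+1, (1|7)=+1; sign (−1)^0·+1^3·+1^0 = +1.
(a,b)_2: α=2, β=5; u≡3, v≡5 (mod 8); ε(u)ε(v)=1·0, αω(v)=2·1, βω(u)=5·1; sum ≡ 1  ⇒  -1.
(a,b)_13: α=1, u≡9; β=0, v≡8 (mod 13); (9|13)=+1, (8|13)=-1; sign (−1)^0·+1^0·-1^1 = -1.
Ram(-13, 154) = {2, 13}; no ℚ_2-point on the conic.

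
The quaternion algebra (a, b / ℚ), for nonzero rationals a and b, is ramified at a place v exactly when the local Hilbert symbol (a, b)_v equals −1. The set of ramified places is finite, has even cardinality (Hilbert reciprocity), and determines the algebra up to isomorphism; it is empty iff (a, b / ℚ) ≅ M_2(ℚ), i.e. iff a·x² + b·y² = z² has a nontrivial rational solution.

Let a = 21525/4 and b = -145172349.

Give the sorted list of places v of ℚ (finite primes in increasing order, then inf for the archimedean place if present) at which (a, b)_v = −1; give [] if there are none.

[31, 41]

(a, b) ≡ (861, -329189) mod (ℚ^×)²; places V = {2, 3, 5, 7, 31, 37, 41, ∞}.
(a,b)_3: α=1, u≡2; β=2, v≡1 (mod 3); (2|3)=-1, (1|3)=+1; sign (−1)^0·-1^2·+1^1 = +1.
(a,b)_7: α=1, u≡4; β=3, v≡5 (mod 7); (4|7)=+1, (5|7)=-1; sign (−1)^1·+1^3·-1^1 = +1.
(a,b)_37: α=0, u≡7; β=1, v≡14 (mod 37); (7|37)=+1, (14|37)=-1; sign (−1)^0·+1^1·-1^0 = +1.
(a,b)_41: α=1, u≡39; β=1, v≡12 (mod 41); (39|41)=+1, (12|41)=-1; sign (−1)^0·+1^1·-1^1 = -1.
(a,b)_2: α=-2, β=0; u≡5, v≡3 (mod 8); ε(u)ε(v)=0·1, αω(v)=-2·1, βω(u)=0·1; sum ≡ 0  ⇒  +1.
(a,b)_5: α=2, u≡4; β=0, v≡1 (mod 5); (4|5)=+1, (1|5)=+1; sign (−1)^0·+1^0·+1^2 = +1.
(a,b)_∞: sgn(861)=+, sgn(-329189)=−, so +1.
(a,b)_31: α=0, u≡26; β=1, v≡5 (mod 31); (26|31)=-1, (5|31)=+1; sign (−1)^0·-1^1·+1^0 = -1.
(861, -329189 / ℚ) ramifies at {31, 41}: a division algebra.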